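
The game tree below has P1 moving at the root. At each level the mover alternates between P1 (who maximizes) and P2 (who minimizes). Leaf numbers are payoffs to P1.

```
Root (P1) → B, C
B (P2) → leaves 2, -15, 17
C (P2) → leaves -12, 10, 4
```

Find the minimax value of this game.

B (P2): min(2, -15, 17) = -15
C (P2): min(-12, 10, 4) = -12
Root (P1): max(-15, -12) = -12

-12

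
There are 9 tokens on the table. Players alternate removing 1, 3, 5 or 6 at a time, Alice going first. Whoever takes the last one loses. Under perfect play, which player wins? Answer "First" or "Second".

First

i:   0  1  2  3  4  5  6  7  8  9
     W  L  W  L  W  L  W  W  W  W
Position 9 is W, so the first player wins.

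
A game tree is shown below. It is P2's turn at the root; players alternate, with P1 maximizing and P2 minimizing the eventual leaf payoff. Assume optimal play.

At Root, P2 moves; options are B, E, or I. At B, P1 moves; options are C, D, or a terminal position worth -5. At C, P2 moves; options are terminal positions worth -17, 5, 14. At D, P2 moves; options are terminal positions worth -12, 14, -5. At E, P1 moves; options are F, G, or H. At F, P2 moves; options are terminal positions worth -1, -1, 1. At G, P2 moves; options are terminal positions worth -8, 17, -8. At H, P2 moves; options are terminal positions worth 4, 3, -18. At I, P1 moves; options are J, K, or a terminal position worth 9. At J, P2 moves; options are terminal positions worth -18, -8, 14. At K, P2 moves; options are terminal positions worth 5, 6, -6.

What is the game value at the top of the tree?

C (P2): min(-17, 5, 14) = -17
D (P2): min(-12, 14, -5) = -12
B (P1): max(-17, -12, -5) = -5
F (P2): min(-1, -1, 1) = -1
G (P2): min(-8, 17, -8) = -8
H (P2): min(4, 3, -18) = -18
E (P1): max(-1, -8, -18) = -1
J (P2): min(-18, -8, 14) = -18
K (P2): min(5, 6, -6) = -6
I (P1): max(-18, -6, 9) = 9
Root (P2): min(-5, -1, 9) = -5

-5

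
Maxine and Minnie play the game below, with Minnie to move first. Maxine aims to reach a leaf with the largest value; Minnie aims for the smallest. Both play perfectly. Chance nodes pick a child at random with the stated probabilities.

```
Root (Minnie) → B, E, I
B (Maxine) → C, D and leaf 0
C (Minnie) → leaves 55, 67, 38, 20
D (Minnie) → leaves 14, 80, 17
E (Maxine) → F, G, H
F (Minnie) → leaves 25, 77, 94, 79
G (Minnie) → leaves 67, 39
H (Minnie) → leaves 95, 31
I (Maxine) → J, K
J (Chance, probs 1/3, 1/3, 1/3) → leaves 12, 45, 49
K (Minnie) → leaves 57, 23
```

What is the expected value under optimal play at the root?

20

C (Minnie): min(55, 67, 38, 20) = 20
D (Minnie): min(14, 80, 17) = 14
B (Maxine): max(20, 14, 0) = 20
F (Minnie): min(25, 77, 94, 79) = 25
G (Minnie): min(67, 39) = 39
H (Minnie): min(95, 31) = 31
E (Maxine): max(25, 39, 31) = 39
J (Chance): 1/3·12 + 1/3·45 + 1/3·49 = 35.33
K (Minnie): min(57, 23) = 23
I (Maxine): max(35.33, 23) = 35.33
Root (Minnie): min(20, 39, 35.33) = 20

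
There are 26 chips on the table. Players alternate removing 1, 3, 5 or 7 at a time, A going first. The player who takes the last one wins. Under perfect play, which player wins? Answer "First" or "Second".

W/L table (W = player to move can force a win):
i:   0  1  2  3  4  5  6  7  8  9 10 11 12 13 14 15 16 17 18 19 20 21 22 23 24 25 26
     L  W  L  W  L  W  L  W  L  W  L  W  L  W  L  W  L  W  L  W  L  W  L  W  L  W  L
Position 26 is L, so the second player wins.

Second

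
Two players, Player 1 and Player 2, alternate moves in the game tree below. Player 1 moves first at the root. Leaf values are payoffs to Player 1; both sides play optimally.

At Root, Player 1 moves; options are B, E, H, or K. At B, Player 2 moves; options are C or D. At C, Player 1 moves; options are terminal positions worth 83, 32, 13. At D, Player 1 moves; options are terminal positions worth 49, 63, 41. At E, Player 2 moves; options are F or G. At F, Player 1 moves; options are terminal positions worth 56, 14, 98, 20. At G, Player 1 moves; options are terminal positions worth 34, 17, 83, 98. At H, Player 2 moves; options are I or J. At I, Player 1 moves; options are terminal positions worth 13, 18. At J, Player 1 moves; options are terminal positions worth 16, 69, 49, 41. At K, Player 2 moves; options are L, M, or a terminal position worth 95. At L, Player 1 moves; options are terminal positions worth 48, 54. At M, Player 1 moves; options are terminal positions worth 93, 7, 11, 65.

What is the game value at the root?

C (Player 1): max(83, 32, 13) = 83
D (Player 1): max(49, 63, 41) = 63
B (Player 2): min(83, 63) = 63
F (Player 1): max(56, 14, 98, 20) = 98
G (Player 1): max(34, 17, 83, 98) = 98
E (Player 2): min(98, 98) = 98
I (Player 1): max(13, 18) = 18
J (Player 1): max(16, 69, 49, 41) = 69
H (Player 2): min(18, 69) = 18
L (Player 1): max(48, 54) = 54
M (Player 1): max(93, 7, 11, 65) = 93
K (Player 2): min(54, 93, 95) = 54
Root (Player 1): max(63, 98, 18, 54) = 98

98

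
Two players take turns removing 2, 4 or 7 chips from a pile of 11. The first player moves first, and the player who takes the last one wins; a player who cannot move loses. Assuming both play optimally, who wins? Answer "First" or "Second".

W/L table (W = player to move can force a win):
i:   0  1  2  3  4  5  6  7  8  9 10 11
     L  L  W  W  W  W  L  W  W  L  W  W
Position 11 is W, so the first player wins.

First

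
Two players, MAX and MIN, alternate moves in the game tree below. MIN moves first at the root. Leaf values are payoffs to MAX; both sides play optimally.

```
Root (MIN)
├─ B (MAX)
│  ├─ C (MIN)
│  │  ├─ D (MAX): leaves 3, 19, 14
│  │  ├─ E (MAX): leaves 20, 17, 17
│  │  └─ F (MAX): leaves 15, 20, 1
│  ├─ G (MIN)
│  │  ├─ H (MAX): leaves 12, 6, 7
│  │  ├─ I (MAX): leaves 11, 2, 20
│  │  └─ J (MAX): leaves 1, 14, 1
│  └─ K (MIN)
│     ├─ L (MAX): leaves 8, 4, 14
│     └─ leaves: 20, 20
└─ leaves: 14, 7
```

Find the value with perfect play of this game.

7

D (MAX): max(3, 19, 14) = 19
E (MAX): max(20, 17, 17) = 20
F (MAX): max(15, 20, 1) = 20
C (MIN): min(19, 20, 20) = 19
H (MAX): max(12, 6, 7) = 12
I (MAX): max(11, 2, 20) = 20
J (MAX): max(1, 14, 1) = 14
G (MIN): min(12, 20, 14) = 12
L (MAX): max(8, 4, 14) = 14
K (MIN): min(14, 20, 20) = 14
B (MAX): max(19, 12, 14) = 19
Root (MIN): min(19, 14, 7) = 7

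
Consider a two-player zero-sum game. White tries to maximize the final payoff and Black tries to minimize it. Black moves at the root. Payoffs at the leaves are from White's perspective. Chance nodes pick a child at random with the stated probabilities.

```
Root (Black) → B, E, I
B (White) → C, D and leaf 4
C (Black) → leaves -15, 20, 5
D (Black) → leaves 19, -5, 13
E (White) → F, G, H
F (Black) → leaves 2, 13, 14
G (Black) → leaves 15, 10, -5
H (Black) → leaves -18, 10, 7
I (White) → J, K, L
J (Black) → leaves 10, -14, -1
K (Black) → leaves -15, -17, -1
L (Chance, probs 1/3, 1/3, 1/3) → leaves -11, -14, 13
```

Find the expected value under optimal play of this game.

C (Black): min(-15, 20, 5) = -15
D (Black): min(19, -5, 13) = -5
B (White): max(-15, -5, 4) = 4
F (Black): min(2, 13, 14) = 2
G (Black): min(15, 10, -5) = -5
H (Black): min(-18, 10, 7) = -18
E (White): max(2, -5, -18) = 2
J (Black): min(10, -14, -1) = -14
K (Black): min(-15, -17, -1) = -17
L (Chance): 1/3·-11 + 1/3·-14 + 1/3·13 = -4
I (White): max(-14, -17, -4) = -4
Root (Black): min(4, 2, -4) = -4

-4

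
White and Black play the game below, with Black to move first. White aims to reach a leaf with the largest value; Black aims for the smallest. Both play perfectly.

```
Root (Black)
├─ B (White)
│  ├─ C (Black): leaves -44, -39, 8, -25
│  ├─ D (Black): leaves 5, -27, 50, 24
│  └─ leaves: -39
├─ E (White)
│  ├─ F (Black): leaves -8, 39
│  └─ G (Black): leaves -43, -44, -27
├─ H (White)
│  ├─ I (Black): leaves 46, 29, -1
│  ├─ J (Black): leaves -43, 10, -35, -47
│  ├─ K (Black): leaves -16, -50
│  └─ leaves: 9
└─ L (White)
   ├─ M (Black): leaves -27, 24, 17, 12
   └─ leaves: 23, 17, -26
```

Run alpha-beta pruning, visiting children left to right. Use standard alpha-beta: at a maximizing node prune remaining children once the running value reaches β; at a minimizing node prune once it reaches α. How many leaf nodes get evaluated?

18

C [α=-∞,β=+∞]: v=-44
D [α=-44,β=+∞]: v=-27
B [α=-∞,β=+∞]: v=-27
F [α=-∞,β=-27]: v=-8
E [α=-∞,β=-27]: v=-8 after child 1 ≥ β → β-cutoff, skip 1
I [α=-∞,β=-27]: v=-1
H [α=-∞,β=-27]: v=-1 after child 1 ≥ β → β-cutoff, skip 3
M [α=-∞,β=-27]: v=-27
L [α=-∞,β=-27]: v=-27 after child 1 ≥ β → β-cutoff, skip 3
Root [α=-∞,β=+∞]: v=-27
Leaves evaluated: 18 of 31.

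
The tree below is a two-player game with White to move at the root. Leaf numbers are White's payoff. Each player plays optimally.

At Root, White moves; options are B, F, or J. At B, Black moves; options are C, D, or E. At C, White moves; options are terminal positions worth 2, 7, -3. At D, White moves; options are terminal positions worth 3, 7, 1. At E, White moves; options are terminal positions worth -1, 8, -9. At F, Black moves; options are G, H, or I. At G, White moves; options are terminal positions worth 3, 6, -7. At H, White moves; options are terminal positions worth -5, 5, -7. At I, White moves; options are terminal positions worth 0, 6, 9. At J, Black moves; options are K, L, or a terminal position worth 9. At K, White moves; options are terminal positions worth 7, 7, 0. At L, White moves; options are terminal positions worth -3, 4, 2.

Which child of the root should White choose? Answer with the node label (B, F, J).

B

C (White): max(2, 7, -3) = 7
D (White): max(3, 7, 1) = 7
E (White): max(-1, 8, -9) = 8
B (Black): min(7, 7, 8) = 7
G (White): max(3, 6, -7) = 6
H (White): max(-5, 5, -7) = 5
I (White): max(0, 6, 9) = 9
F (Black): min(6, 5, 9) = 5
K (White): max(7, 7, 0) = 7
L (White): max(-3, 4, 2) = 4
J (Black): min(7, 4, 9) = 4
Root (White): max(7, 5, 4) = 7
White picks the child with the highest value: B (value 7).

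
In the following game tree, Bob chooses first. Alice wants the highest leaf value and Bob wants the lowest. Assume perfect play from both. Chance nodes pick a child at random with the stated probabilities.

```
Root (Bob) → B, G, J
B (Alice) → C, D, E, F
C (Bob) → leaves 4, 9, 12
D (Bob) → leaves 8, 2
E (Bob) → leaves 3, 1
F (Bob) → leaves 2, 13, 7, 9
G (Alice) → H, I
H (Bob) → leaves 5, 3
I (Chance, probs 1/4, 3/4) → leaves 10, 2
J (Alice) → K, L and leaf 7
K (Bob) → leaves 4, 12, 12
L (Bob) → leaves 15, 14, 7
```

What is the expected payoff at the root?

4

C (Bob): min(4, 9, 12) = 4
D (Bob): min(8, 2) = 2
E (Bob): min(3, 1) = 1
F (Bob): min(2, 13, 7, 9) = 2
B (Alice): max(4, 2, 1, 2) = 4
H (Bob): min(5, 3) = 3
I (Chance): 1/4·10 + 3/4·2 = 4
G (Alice): max(3, 4) = 4
K (Bob): min(4, 12, 12) = 4
L (Bob): min(15, 14, 7) = 7
J (Alice): max(4, 7, 7) = 7
Root (Bob): min(4, 4, 7) = 4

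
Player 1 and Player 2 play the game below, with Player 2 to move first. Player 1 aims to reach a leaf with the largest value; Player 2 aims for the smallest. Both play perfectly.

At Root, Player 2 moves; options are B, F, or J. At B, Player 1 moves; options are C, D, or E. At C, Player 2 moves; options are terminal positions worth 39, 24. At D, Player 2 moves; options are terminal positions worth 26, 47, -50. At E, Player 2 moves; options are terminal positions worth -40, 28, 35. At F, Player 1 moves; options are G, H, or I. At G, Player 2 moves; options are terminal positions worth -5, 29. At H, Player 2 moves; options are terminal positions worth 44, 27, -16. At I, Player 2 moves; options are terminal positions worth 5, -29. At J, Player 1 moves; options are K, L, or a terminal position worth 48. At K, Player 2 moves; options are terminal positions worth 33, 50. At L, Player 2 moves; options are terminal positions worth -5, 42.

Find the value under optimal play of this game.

C (Player 2): min(39, 24) = 24
D (Player 2): min(26, 47, -50) = -50
E (Player 2): min(-40, 28, 35) = -40
B (Player 1): max(24, -50, -40) = 24
G (Player 2): min(-5, 29) = -5
H (Player 2): min(44, 27, -16) = -16
I (Player 2): min(5, -29) = -29
F (Player 1): max(-5, -16, -29) = -5
K (Player 2): min(33, 50) = 33
L (Player 2): min(-5, 42) = -5
J (Player 1): max(33, -5, 48) = 48
Root (Player 2): min(24, -5, 48) = -5

-5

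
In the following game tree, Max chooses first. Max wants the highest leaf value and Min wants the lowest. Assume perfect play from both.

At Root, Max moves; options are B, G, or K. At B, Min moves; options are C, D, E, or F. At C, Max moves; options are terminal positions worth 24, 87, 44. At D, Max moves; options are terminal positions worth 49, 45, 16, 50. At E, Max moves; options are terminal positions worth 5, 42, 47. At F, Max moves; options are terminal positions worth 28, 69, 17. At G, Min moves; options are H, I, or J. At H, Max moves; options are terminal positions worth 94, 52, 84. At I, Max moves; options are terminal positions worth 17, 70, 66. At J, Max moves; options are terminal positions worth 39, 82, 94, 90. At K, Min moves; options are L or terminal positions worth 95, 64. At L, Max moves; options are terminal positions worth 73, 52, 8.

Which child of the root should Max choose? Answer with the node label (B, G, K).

G

C (Max): max(24, 87, 44) = 87
D (Max): max(49, 45, 16, 50) = 50
E (Max): max(5, 42, 47) = 47
F (Max): max(28, 69, 17) = 69
B (Min): min(87, 50, 47, 69) = 47
H (Max): max(94, 52, 84) = 94
I (Max): max(17, 70, 66) = 70
J (Max): max(39, 82, 94, 90) = 94
G (Min): min(94, 70, 94) = 70
L (Max): max(73, 52, 8) = 73
K (Min): min(73, 95, 64) = 64
Root (Max): max(47, 70, 64) = 70
Max picks the child with the highest value: G (value 70).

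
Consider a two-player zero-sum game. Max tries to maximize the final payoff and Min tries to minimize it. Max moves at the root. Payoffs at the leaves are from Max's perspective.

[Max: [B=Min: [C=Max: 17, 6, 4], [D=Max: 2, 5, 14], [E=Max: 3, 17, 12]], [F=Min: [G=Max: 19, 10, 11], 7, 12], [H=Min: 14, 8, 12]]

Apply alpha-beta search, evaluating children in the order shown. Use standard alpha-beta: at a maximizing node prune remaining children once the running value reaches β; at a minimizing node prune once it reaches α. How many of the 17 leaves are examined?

C [α=-∞,β=+∞]: v=17
D [α=-∞,β=17]: v=14
E [α=-∞,β=14]: v=17 after child 2 ≥ β → β-cutoff, skip 1
B [α=-∞,β=+∞]: v=14
G [α=14,β=+∞]: v=19
F [α=14,β=+∞]: v=7 after child 2 ≤ α → α-cutoff, skip 1
H [α=14,β=+∞]: v=14 after child 1 ≤ α → α-cutoff, skip 2
Root [α=-∞,β=+∞]: v=14
Leaves evaluated: 13 of 17.

13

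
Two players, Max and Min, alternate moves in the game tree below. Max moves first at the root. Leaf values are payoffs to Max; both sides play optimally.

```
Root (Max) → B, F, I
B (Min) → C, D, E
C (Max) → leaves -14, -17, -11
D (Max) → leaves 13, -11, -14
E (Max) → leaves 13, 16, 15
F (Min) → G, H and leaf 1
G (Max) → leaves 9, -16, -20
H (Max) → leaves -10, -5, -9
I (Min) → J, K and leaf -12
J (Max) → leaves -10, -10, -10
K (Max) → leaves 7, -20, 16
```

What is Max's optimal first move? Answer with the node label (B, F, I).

F

C (Max): max(-14, -17, -11) = -11
D (Max): max(13, -11, -14) = 13
E (Max): max(13, 16, 15) = 16
B (Min): min(-11, 13, 16) = -11
G (Max): max(9, -16, -20) = 9
H (Max): max(-10, -5, -9) = -5
F (Min): min(9, -5, 1) = -5
J (Max): max(-10, -10, -10) = -10
K (Max): max(7, -20, 16) = 16
I (Min): min(-10, 16, -12) = -12
Root (Max): max(-11, -5, -12) = -5
Max picks the child with the highest value: F (value -5).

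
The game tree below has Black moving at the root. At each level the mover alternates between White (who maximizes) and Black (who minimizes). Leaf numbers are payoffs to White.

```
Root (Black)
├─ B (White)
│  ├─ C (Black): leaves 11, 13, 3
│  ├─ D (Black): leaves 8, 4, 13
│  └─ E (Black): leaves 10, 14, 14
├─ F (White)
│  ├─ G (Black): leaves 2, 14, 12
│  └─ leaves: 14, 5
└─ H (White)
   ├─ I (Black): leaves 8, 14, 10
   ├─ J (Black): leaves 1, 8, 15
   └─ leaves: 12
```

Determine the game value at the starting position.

10

C (Black): min(11, 13, 3) = 3
D (Black): min(8, 4, 13) = 4
E (Black): min(10, 14, 14) = 10
B (White): max(3, 4, 10) = 10
G (Black): min(2, 14, 12) = 2
F (White): max(2, 14, 5) = 14
I (Black): min(8, 14, 10) = 8
J (Black): min(1, 8, 15) = 1
H (White): max(8, 1, 12) = 12
Root (Black): min(10, 14, 12) = 10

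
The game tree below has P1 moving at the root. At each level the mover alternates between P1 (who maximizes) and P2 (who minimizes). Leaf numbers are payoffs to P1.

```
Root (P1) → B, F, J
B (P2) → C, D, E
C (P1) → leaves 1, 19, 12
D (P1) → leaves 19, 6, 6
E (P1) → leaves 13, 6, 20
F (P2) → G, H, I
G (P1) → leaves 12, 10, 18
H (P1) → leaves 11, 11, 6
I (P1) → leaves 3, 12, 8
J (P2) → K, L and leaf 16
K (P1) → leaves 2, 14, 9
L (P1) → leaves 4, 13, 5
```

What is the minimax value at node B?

C: max(1, 19, 12) = 19
D: max(19, 6, 6) = 19
E: max(13, 6, 20) = 20
B: min(19, 19, 20) = 19

19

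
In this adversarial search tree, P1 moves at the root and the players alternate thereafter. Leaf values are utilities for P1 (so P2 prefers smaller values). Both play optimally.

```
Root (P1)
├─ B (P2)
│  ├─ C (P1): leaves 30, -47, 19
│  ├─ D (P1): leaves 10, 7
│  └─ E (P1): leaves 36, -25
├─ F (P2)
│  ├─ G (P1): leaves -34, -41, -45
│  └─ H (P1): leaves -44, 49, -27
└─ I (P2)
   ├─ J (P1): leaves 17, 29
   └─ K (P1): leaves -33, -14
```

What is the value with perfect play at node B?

10

C: max(30, -47, 19) = 30
D: max(10, 7) = 10
E: max(36, -25) = 36
B: min(30, 10, 36) = 10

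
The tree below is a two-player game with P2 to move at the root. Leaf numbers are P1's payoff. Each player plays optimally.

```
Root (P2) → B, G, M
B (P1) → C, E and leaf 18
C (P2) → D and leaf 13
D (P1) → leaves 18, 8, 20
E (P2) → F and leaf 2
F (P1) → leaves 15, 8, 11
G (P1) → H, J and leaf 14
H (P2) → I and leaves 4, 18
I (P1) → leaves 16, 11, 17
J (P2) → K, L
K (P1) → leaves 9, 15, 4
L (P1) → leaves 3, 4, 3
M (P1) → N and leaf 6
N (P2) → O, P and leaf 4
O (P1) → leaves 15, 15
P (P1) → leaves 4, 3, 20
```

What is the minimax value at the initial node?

D (P1): max(18, 8, 20) = 20
C (P2): min(20, 13) = 13
F (P1): max(15, 8, 11) = 15
E (P2): min(15, 2) = 2
B (P1): max(13, 2, 18) = 18
I (P1): max(16, 11, 17) = 17
H (P2): min(17, 4, 18) = 4
K (P1): max(9, 15, 4) = 15
L (P1): max(3, 4, 3) = 4
J (P2): min(15, 4) = 4
G (P1): max(4, 4, 14) = 14
O (P1): max(15, 15) = 15
P (P1): max(4, 3, 20) = 20
N (P2): min(15, 20, 4) = 4
M (P1): max(4, 6) = 6
Root (P2): min(18, 14, 6) = 6

6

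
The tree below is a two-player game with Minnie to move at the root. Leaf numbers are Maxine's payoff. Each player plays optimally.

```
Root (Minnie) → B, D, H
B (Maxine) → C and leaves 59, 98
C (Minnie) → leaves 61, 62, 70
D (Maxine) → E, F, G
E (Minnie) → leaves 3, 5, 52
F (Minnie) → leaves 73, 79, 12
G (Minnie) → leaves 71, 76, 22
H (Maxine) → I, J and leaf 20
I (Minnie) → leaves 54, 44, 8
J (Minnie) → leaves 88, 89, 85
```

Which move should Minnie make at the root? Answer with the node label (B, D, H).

D

C (Minnie): min(61, 62, 70) = 61
B (Maxine): max(61, 59, 98) = 98
E (Minnie): min(3, 5, 52) = 3
F (Minnie): min(73, 79, 12) = 12
G (Minnie): min(71, 76, 22) = 22
D (Maxine): max(3, 12, 22) = 22
I (Minnie): min(54, 44, 8) = 8
J (Minnie): min(88, 89, 85) = 85
H (Maxine): max(8, 85, 20) = 85
Root (Minnie): min(98, 22, 85) = 22
Minnie picks the child with the lowest value: D (value 22).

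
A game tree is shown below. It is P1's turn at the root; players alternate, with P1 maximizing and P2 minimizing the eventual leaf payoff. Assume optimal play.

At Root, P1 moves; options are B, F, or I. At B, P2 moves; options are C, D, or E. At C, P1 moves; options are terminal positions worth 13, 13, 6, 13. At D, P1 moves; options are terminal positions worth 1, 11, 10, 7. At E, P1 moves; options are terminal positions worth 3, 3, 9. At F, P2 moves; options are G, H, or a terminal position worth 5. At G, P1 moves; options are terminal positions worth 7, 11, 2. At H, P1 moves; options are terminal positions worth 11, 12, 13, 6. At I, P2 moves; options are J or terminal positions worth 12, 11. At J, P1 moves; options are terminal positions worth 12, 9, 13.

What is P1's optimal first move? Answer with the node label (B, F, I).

I

C (P1): max(13, 13, 6, 13) = 13
D (P1): max(1, 11, 10, 7) = 11
E (P1): max(3, 3, 9) = 9
B (P2): min(13, 11, 9) = 9
G (P1): max(7, 11, 2) = 11
H (P1): max(11, 12, 13, 6) = 13
F (P2): min(11, 13, 5) = 5
J (P1): max(12, 9, 13) = 13
I (P2): min(13, 12, 11) = 11
Root (P1): max(9, 5, 11) = 11
P1 picks the child with the highest value: I (value 11).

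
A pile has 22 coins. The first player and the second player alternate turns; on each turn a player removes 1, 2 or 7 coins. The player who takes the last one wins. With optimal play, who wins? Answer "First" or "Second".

First

Mark each pile size as W (mover wins) or L (mover loses):
i:   0  1  2  3  4  5  6  7  8  9 10 11 12 13 14 15 16 17 18 19 20 21 22
     L  W  W  L  W  W  L  W  W  L  W  W  L  W  W  L  W  W  L  W  W  L  W
Position 22 is W, so the first player wins.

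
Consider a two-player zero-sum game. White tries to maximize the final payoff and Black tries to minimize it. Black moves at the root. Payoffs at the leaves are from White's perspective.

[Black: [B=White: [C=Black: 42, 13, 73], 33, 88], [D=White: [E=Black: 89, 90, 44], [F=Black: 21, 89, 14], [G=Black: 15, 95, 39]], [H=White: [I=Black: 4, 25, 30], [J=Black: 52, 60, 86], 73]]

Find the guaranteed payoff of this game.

44

C (Black): min(42, 13, 73) = 13
B (White): max(13, 33, 88) = 88
E (Black): min(89, 90, 44) = 44
F (Black): min(21, 89, 14) = 14
G (Black): min(15, 95, 39) = 15
D (White): max(44, 14, 15) = 44
I (Black): min(4, 25, 30) = 4
J (Black): min(52, 60, 86) = 52
H (White): max(4, 52, 73) = 73
Root (Black): min(88, 44, 73) = 44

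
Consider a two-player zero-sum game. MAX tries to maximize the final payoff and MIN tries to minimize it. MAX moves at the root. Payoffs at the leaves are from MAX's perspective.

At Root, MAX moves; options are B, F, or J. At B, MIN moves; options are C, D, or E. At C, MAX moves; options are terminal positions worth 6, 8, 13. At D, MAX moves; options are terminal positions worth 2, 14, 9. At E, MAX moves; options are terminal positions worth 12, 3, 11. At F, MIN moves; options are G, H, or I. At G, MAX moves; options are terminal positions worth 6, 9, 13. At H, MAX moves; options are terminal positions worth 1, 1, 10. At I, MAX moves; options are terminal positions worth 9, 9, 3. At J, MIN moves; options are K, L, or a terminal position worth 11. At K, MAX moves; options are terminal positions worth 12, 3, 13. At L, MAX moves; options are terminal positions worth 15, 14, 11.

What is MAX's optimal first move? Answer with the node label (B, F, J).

B

C (MAX): max(6, 8, 13) = 13
D (MAX): max(2, 14, 9) = 14
E (MAX): max(12, 3, 11) = 12
B (MIN): min(13, 14, 12) = 12
G (MAX): max(6, 9, 13) = 13
H (MAX): max(1, 1, 10) = 10
I (MAX): max(9, 9, 3) = 9
F (MIN): min(13, 10, 9) = 9
K (MAX): max(12, 3, 13) = 13
L (MAX): max(15, 14, 11) = 15
J (MIN): min(13, 15, 11) = 11
Root (MAX): max(12, 9, 11) = 12
MAX picks the child with the highest value: B (value 12).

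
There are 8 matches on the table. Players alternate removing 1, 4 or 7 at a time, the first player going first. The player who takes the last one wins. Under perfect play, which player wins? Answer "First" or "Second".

Positions where the player to move wins (W) vs loses (L):
i:   0  1  2  3  4  5  6  7  8
     L  W  L  W  W  L  W  W  L
Position 8 is L, so the second player wins.

Second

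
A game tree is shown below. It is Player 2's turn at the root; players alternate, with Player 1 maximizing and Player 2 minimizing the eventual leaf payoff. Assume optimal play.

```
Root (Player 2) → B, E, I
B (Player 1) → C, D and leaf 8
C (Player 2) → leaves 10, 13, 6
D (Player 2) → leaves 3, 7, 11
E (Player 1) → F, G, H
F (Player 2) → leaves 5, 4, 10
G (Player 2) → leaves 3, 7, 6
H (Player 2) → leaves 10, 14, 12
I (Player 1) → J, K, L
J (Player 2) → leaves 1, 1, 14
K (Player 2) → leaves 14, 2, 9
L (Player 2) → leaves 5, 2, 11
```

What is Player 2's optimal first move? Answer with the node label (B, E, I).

C (Player 2): min(10, 13, 6) = 6
D (Player 2): min(3, 7, 11) = 3
B (Player 1): max(6, 3, 8) = 8
F (Player 2): min(5, 4, 10) = 4
G (Player 2): min(3, 7, 6) = 3
H (Player 2): min(10, 14, 12) = 10
E (Player 1): max(4, 3, 10) = 10
J (Player 2): min(1, 1, 14) = 1
K (Player 2): min(14, 2, 9) = 2
L (Player 2): min(5, 2, 11) = 2
I (Player 1): max(1, 2, 2) = 2
Root (Player 2): min(8, 10, 2) = 2
Player 2 picks the child with the lowest value: I (value 2).

I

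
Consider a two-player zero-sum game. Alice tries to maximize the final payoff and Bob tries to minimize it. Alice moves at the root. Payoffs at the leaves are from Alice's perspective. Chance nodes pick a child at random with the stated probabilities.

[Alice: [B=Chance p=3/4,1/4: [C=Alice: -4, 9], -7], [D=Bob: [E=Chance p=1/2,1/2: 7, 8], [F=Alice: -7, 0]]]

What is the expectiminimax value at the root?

5

C (Alice): max(-4, 9) = 9
B (Chance): 3/4·9 + 1/4·-7 = 5
E (Chance): 1/2·7 + 1/2·8 = 7.5
F (Alice): max(-7, 0) = 0
D (Bob): min(7.5, 0) = 0
Root (Alice): max(5, 0) = 5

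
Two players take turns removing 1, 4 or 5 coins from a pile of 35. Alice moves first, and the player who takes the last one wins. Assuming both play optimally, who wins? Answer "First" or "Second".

i:   0  1  2  3  4  5  6  7  8  9 10 11 12 13 14 15 16 17 18 19 20 21 22 23 24 25 26 27 28 29 30 31 32 33 34 35
     L  W  L  W  W  W  W  W  L  W  L  W  W  W  W  W  L  W  L  W  W  W  W  W  L  W  L  W  W  W  W  W  L  W  L  W
Position 35 is W, so the first player wins.

First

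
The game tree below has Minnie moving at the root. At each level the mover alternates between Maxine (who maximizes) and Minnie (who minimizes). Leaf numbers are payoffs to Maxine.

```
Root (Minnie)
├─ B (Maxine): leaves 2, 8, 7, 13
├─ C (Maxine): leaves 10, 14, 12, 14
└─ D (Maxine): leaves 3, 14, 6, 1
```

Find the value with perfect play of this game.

B (Maxine): max(2, 8, 7, 13) = 13
C (Maxine): max(10, 14, 12, 14) = 14
D (Maxine): max(3, 14, 6, 1) = 14
Root (Minnie): min(13, 14, 14) = 13

13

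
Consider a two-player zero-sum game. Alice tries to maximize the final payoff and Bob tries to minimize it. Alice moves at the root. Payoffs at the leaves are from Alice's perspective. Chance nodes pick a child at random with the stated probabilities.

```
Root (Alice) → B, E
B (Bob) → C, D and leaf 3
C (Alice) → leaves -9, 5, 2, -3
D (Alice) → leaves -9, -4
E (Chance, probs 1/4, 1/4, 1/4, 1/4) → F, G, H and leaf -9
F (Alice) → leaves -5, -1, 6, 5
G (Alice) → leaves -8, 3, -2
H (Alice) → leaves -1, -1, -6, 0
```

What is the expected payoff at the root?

C (Alice): max(-9, 5, 2, -3) = 5
D (Alice): max(-9, -4) = -4
B (Bob): min(5, -4, 3) = -4
F (Alice): max(-5, -1, 6, 5) = 6
G (Alice): max(-8, 3, -2) = 3
H (Alice): max(-1, -1, -6, 0) = 0
E (Chance): 1/4·6 + 1/4·3 + 1/4·0 + 1/4·-9 = 0
Root (Alice): max(-4, 0) = 0

0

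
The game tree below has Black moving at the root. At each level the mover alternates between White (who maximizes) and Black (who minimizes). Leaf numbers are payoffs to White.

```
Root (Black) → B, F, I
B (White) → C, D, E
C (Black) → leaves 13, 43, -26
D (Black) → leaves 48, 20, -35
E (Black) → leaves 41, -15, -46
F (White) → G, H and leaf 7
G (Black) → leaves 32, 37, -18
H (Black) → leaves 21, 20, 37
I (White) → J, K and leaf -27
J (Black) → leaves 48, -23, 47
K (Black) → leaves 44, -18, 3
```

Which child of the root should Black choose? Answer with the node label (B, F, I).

C (Black): min(13, 43, -26) = -26
D (Black): min(48, 20, -35) = -35
E (Black): min(41, -15, -46) = -46
B (White): max(-26, -35, -46) = -26
G (Black): min(32, 37, -18) = -18
H (Black): min(21, 20, 37) = 20
F (White): max(-18, 20, 7) = 20
J (Black): min(48, -23, 47) = -23
K (Black): min(44, -18, 3) = -18
I (White): max(-23, -18, -27) = -18
Root (Black): min(-26, 20, -18) = -26
Black picks the child with the lowest value: B (value -26).

B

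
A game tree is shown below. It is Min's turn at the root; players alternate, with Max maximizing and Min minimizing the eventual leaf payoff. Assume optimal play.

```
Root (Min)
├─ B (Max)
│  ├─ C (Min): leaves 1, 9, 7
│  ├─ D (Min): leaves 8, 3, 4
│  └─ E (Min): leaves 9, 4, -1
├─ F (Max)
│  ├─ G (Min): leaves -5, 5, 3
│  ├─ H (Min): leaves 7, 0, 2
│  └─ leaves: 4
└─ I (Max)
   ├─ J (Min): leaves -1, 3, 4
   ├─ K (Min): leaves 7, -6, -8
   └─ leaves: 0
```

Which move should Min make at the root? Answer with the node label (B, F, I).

C (Min): min(1, 9, 7) = 1
D (Min): min(8, 3, 4) = 3
E (Min): min(9, 4, -1) = -1
B (Max): max(1, 3, -1) = 3
G (Min): min(-5, 5, 3) = -5
H (Min): min(7, 0, 2) = 0
F (Max): max(-5, 0, 4) = 4
J (Min): min(-1, 3, 4) = -1
K (Min): min(7, -6, -8) = -8
I (Max): max(-1, -8, 0) = 0
Root (Min): min(3, 4, 0) = 0
Min picks the child with the lowest value: I (value 0).

I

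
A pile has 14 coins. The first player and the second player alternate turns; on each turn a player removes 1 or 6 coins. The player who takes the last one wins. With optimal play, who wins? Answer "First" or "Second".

Positions where the player to move wins (W) vs loses (L):
i:   0  1  2  3  4  5  6  7  8  9 10 11 12 13 14
     L  W  L  W  L  W  W  L  W  L  W  L  W  W  L
Position 14 is L, so the second player wins.

Second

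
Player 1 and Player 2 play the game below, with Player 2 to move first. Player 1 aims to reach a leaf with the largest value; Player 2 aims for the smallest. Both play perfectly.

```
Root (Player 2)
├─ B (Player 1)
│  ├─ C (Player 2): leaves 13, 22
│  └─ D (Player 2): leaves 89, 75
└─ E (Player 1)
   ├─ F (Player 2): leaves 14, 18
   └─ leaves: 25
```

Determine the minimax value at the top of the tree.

25

C (Player 2): min(13, 22) = 13
D (Player 2): min(89, 75) = 75
B (Player 1): max(13, 75) = 75
F (Player 2): min(14, 18) = 14
E (Player 1): max(14, 25) = 25
Root (Player 2): min(75, 25) = 25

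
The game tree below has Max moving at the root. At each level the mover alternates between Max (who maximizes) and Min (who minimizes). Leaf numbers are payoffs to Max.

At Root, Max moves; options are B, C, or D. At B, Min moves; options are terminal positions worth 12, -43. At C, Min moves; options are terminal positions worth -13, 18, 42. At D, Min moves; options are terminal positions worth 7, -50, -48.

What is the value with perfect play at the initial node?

B (Min): min(12, -43) = -43
C (Min): min(-13, 18, 42) = -13
D (Min): min(7, -50, -48) = -50
Root (Max): max(-43, -13, -50) = -13

-13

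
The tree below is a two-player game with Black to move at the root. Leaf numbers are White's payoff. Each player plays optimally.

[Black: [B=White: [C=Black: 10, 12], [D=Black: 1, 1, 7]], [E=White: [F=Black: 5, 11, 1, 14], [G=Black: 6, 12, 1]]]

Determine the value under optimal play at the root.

C (Black): min(10, 12) = 10
D (Black): min(1, 1, 7) = 1
B (White): max(10, 1) = 10
F (Black): min(5, 11, 1, 14) = 1
G (Black): min(6, 12, 1) = 1
E (White): max(1, 1) = 1
Root (Black): min(10, 1) = 1

1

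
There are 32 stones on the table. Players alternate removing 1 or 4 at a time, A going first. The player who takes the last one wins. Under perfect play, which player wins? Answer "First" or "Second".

Second

i:   0  1  2  3  4  5  6  7  8  9 10 11 12 13 14 15 16 17 18 19 20 21 22 23 24 25 26 27 28 29 30 31 32
     L  W  L  W  W  L  W  L  W  W  L  W  L  W  W  L  W  L  W  W  L  W  L  W  W  L  W  L  W  W  L  W  L
Position 32 is L, so the second player wins.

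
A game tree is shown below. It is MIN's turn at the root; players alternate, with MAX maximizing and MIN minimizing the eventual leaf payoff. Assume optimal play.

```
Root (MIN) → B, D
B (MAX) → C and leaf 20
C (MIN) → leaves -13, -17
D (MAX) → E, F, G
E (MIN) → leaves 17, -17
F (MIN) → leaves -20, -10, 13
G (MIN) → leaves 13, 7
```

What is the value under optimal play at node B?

C: min(-13, -17) = -17
B: max(-17, 20) = 20

20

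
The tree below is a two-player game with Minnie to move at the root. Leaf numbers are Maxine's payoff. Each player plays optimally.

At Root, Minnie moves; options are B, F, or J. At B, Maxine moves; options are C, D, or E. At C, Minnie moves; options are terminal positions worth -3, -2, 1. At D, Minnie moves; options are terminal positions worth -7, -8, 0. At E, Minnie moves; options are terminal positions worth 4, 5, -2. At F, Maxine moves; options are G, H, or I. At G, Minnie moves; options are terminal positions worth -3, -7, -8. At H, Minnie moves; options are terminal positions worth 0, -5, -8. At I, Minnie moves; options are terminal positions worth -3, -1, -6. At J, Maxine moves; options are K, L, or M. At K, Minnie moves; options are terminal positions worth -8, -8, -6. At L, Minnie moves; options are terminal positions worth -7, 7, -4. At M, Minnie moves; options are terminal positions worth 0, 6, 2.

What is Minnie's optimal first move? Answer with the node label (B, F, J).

C (Minnie): min(-3, -2, 1) = -3
D (Minnie): min(-7, -8, 0) = -8
E (Minnie): min(4, 5, -2) = -2
B (Maxine): max(-3, -8, -2) = -2
G (Minnie): min(-3, -7, -8) = -8
H (Minnie): min(0, -5, -8) = -8
I (Minnie): min(-3, -1, -6) = -6
F (Maxine): max(-8, -8, -6) = -6
K (Minnie): min(-8, -8, -6) = -8
L (Minnie): min(-7, 7, -4) = -7
M (Minnie): min(0, 6, 2) = 0
J (Maxine): max(-8, -7, 0) = 0
Root (Minnie): min(-2, -6, 0) = -6
Minnie picks the child with the lowest value: F (value -6).

F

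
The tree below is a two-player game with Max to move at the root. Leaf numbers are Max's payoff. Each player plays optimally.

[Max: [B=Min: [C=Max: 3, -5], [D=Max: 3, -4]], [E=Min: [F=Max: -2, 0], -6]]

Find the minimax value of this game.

3

C (Max): max(3, -5) = 3
D (Max): max(3, -4) = 3
B (Min): min(3, 3) = 3
F (Max): max(-2, 0) = 0
E (Min): min(0, -6) = -6
Root (Max): max(3, -6) = 3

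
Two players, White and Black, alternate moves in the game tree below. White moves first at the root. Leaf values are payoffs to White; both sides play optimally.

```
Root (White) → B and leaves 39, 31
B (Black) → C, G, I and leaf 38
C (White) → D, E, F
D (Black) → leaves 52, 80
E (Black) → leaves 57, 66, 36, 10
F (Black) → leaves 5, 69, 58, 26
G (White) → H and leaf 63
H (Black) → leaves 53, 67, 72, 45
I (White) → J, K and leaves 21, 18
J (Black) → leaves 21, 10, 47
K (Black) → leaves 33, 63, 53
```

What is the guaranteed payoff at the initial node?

D (Black): min(52, 80) = 52
E (Black): min(57, 66, 36, 10) = 10
F (Black): min(5, 69, 58, 26) = 5
C (White): max(52, 10, 5) = 52
H (Black): min(53, 67, 72, 45) = 45
G (White): max(45, 63) = 63
J (Black): min(21, 10, 47) = 10
K (Black): min(33, 63, 53) = 33
I (White): max(10, 33, 21, 18) = 33
B (Black): min(52, 63, 33, 38) = 33
Root (White): max(33, 39, 31) = 39

39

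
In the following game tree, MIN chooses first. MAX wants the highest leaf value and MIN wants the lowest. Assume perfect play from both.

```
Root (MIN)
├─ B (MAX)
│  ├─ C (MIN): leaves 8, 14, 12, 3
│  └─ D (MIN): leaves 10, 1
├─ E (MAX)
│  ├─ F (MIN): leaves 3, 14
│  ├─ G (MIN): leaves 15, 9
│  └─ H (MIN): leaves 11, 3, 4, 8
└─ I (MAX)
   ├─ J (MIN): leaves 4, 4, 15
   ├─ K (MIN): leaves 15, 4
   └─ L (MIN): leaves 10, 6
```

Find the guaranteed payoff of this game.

3

C (MIN): min(8, 14, 12, 3) = 3
D (MIN): min(10, 1) = 1
B (MAX): max(3, 1) = 3
F (MIN): min(3, 14) = 3
G (MIN): min(15, 9) = 9
H (MIN): min(11, 3, 4, 8) = 3
E (MAX): max(3, 9, 3) = 9
J (MIN): min(4, 4, 15) = 4
K (MIN): min(15, 4) = 4
L (MIN): min(10, 6) = 6
I (MAX): max(4, 4, 6) = 6
Root (MIN): min(3, 9, 6) = 3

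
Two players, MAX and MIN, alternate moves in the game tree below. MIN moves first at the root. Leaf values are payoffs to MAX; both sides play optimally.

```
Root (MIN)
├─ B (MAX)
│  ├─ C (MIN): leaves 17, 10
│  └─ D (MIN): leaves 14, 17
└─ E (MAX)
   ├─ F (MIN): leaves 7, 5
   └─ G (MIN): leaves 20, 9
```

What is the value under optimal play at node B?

14

C: min(17, 10) = 10
D: min(14, 17) = 14
B: max(10, 14) = 14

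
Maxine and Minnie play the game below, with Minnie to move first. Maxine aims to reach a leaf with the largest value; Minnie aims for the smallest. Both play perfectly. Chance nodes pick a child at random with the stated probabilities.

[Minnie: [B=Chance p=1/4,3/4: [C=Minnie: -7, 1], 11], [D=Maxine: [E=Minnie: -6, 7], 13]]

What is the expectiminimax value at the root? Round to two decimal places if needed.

C (Minnie): min(-7, 1) = -7
B (Chance): 1/4·-7 + 3/4·11 = 6.5
E (Minnie): min(-6, 7) = -6
D (Maxine): max(-6, 13) = 13
Root (Minnie): min(6.5, 13) = 6.5

6.5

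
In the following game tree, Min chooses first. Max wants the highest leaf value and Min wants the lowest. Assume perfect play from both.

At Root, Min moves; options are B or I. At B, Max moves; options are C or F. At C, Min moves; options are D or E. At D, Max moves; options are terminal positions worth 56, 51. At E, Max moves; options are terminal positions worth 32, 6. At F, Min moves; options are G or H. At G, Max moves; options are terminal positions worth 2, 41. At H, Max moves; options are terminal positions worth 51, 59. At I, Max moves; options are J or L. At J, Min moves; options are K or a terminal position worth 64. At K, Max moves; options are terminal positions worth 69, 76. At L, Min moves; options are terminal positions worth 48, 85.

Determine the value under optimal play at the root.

D (Max): max(56, 51) = 56
E (Max): max(32, 6) = 32
C (Min): min(56, 32) = 32
G (Max): max(2, 41) = 41
H (Max): max(51, 59) = 59
F (Min): min(41, 59) = 41
B (Max): max(32, 41) = 41
K (Max): max(69, 76) = 76
J (Min): min(76, 64) = 64
L (Min): min(48, 85) = 48
I (Max): max(64, 48) = 64
Root (Min): min(41, 64) = 41

41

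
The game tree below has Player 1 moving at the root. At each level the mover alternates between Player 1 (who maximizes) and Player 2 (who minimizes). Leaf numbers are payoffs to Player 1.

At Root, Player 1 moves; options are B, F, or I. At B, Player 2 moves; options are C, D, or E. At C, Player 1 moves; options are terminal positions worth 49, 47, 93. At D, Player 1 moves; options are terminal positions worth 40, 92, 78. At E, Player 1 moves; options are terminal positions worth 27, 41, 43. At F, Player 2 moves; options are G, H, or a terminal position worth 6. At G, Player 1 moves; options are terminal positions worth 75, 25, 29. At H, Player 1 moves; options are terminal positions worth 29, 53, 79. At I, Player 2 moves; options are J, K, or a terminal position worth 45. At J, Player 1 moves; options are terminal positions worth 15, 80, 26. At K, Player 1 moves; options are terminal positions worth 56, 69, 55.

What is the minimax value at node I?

J: max(15, 80, 26) = 80
K: max(56, 69, 55) = 69
I: min(80, 69, 45) = 45

45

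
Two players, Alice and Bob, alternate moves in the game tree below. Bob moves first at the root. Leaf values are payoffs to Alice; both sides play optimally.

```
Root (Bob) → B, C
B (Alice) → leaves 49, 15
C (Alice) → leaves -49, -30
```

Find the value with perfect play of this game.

B (Alice): max(49, 15) = 49
C (Alice): max(-49, -30) = -30
Root (Bob): min(49, -30) = -30

-30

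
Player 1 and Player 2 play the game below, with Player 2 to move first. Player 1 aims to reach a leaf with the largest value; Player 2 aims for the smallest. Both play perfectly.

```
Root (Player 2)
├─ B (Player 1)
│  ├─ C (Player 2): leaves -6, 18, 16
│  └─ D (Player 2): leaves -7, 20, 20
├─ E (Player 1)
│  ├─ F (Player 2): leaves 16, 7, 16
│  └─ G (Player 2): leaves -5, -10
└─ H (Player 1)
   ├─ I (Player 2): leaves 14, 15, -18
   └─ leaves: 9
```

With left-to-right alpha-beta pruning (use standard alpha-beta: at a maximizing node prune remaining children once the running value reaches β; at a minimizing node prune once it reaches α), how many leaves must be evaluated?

11

C [α=-∞,β=+∞]: v=-6
D [α=-6,β=+∞]: v=-7 after child 1 ≤ α → α-cutoff, skip 2
B [α=-∞,β=+∞]: v=-6
F [α=-∞,β=-6]: v=7
E [α=-∞,β=-6]: v=7 after child 1 ≥ β → β-cutoff, skip 1
I [α=-∞,β=-6]: v=-18
H [α=-∞,β=-6]: v=9
Root [α=-∞,β=+∞]: v=-6
Leaves evaluated: 11 of 15.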